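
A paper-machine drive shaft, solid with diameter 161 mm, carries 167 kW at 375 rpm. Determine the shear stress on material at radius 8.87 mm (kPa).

ω = 2π·375/60 = 39.27 rad/s, so T = P/ω = 167×10³ / 39.27 = 4253 N·m.
J = πd⁴/32 = π(0.161)⁴/32 = 6.596×10^-5 m⁴.
Shear stress varies linearly with radius: τ = T·r/J = 4253 × 0.00887 / 6.596×10^-5 = 5.718×10^5 Pa.

572 kPa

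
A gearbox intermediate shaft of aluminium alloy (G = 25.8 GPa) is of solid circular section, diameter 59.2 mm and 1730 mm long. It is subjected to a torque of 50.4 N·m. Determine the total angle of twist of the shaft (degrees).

J = πd⁴/32 = π(0.0592)⁴/32 = 1.206×10^-6 m⁴.
θ = T·L/(G·J) = 50.40 × 1.73 / (25.8×10⁹ × 1.206×10^-6) = 2.803×10^-3 rad.

0.161°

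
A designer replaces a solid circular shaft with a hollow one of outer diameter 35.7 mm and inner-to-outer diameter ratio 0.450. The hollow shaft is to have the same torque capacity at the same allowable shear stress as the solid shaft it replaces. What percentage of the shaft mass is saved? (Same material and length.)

18.0 %

Equal τ_max and T ⇒ the solid shaft needs d_s³ = d_o³(1−k⁴), so d_s = 35.7·(1−0.450⁴)^(1/3) = 35.21 mm.
Area ratio A_h/A_s = d_o²(1−k²)/d_s² = (1−k²)/(1−k⁴)^(2/3) = 0.8201.
Mass saving = 1 − 0.8201 = 18.0 %.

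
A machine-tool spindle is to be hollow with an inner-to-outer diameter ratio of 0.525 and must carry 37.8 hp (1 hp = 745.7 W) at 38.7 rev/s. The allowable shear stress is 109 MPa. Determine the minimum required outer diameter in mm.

ω = 2π·38.7 = 243.2 rad/s, so T = P/ω = 37.8×745.7 / 243.2 = 115.9 N·m.
For a hollow shaft with d_i/d_o = 0.525: τ_max = 16T/(π d_o³ (1−k⁴)), so d_o = [16T/(π τ_allow (1−k⁴))]^(1/3) = [16·115.9/(π·1.09×10^8·0.9240)]^(1/3) = 0.01803 m.

18.0 mm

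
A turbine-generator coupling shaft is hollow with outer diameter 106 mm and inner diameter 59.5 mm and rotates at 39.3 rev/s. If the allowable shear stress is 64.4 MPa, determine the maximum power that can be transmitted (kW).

J = π(d_o⁴ − d_i⁴)/32 = π(0.106⁴ − 0.0595⁴)/32 = 1.116×10^-5 m⁴.
T_max = τ_allow·J/r = 6.44×10^7 × 1.116×10^-5 / 0.0530 = 13570 N·m.
ω = 2π·39.3 = 246.9 rad/s, so P_max = T_max·ω = 3.350×10^6 W.

3350 kW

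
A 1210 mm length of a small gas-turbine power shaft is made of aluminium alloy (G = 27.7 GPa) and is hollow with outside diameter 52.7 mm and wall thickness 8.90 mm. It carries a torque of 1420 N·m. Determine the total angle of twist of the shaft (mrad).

101 mrad

J = π(d_o⁴ − d_i⁴)/32 = π(0.0527⁴ − 0.0349⁴)/32 = 6.116×10^-7 m⁴.
θ = T·L/(G·J) = 1420 × 1.21 / (27.7×10⁹ × 6.116×10^-7) = 0.1014 rad.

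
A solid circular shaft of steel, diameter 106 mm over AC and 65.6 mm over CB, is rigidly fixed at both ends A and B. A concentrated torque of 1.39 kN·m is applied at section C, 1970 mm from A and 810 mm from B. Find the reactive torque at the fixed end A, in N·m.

Compatibility: T_A·a/J_AC = T_B·b/J_CB with T_A + T_B = T₀.
J_AC = 1.24×10^-5 m⁴, J_CB = 1.82×10^-6 m⁴, so T_A = T₀·(J_AC/a)/((J_AC/a)+(J_CB/b)) = 1025 N·m, T_B = 365.5 N·m.

1020 N·m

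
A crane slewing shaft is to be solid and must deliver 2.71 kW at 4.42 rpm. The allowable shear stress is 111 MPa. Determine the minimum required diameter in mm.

ω = 2π·4.42/60 = 0.4629 rad/s, so T = P/ω = 2.71×10³ / 0.4629 = 5855 N·m.
For a solid shaft τ_max = 16T/(πd³), so d = (16T/(π τ_allow))^(1/3) = (16·5855/(π·1.11×10^8))^(1/3) = 0.06452 m.

64.5 mm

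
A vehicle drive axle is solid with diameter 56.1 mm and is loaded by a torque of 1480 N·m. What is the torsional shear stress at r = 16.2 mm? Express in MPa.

J = πd⁴/32 = π(0.0561)⁴/32 = 9.724×10^-7 m⁴.
Shear stress varies linearly with radius: τ = T·r/J = 1480 × 0.0162 / 9.724×10^-7 = 2.466×10^7 Pa.

24.7 MPa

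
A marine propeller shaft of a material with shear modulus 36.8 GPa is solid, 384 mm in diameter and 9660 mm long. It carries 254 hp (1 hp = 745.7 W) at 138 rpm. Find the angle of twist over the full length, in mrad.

ω = 2π·138/60 = 14.45 rad/s, so T = P/ω = 254×745.7 / 14.45 = 13110 N·m.
J = πd⁴/32 = π(0.384)⁴/32 = 2.135×10^-3 m⁴.
θ = T·L/(G·J) = 13110 × 9.66 / (36.8×10⁹ × 2.135×10^-3) = 1.612×10^-3 rad.

1.61 mrad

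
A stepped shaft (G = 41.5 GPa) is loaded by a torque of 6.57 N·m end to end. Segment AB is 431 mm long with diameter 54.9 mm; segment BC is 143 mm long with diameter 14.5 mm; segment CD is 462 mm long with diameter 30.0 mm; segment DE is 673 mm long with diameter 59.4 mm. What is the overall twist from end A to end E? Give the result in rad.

0.00630 rad

J_AB = π(0.0549)⁴/32 = 8.92×10^-7 m⁴; J_BC = π(0.0145)⁴/32 = 4.34×10^-9 m⁴; J_CD = π(0.0300)⁴/32 = 7.95×10^-8 m⁴; J_DE = π(0.0594)⁴/32 = 1.22×10^-6 m⁴.
θ = (T/G)·Σ L_i/J_i = (6.570/41.5×10⁹)·(0.431/8.92×10^-7 + 0.143/4.34×10^-9 + 0.462/7.95×10^-8 + 0.673/1.22×10^-6) = 6.300×10^-3 rad.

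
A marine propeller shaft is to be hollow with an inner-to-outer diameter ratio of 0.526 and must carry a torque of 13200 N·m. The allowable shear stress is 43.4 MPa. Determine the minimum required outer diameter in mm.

For a hollow shaft with d_i/d_o = 0.526: τ_max = 16T/(π d_o³ (1−k⁴)), so d_o = [16T/(π τ_allow (1−k⁴))]^(1/3) = [16·13200/(π·4.34×10^7·0.9235)]^(1/3) = 0.1188 m.

119 mm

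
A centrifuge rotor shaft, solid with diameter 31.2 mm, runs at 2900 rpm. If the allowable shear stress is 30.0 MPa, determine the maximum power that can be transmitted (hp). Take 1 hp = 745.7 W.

J = πd⁴/32 = π(0.0312)⁴/32 = 9.303×10^-8 m⁴.
T_max = τ_allow·J/r = 3.00×10^7 × 9.303×10^-8 / 0.0156 = 178.9 N·m.
ω = 2π·2900/60 = 303.7 rad/s, so P_max = T_max·ω = 5.433×10^4 W.

72.9 hp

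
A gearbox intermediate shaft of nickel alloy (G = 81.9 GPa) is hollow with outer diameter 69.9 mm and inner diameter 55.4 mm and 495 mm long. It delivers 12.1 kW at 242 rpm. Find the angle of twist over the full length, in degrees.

ω = 2π·242/60 = 25.34 rad/s, so T = P/ω = 12.1×10³ / 25.34 = 477.5 N·m.
J = π(d_o⁴ − d_i⁴)/32 = π(0.0699⁴ − 0.0554⁴)/32 = 1.419×10^-6 m⁴.
θ = T·L/(G·J) = 477.5 × 0.495 / (81.9×10⁹ × 1.419×10^-6) = 2.034×10^-3 rad.

0.117°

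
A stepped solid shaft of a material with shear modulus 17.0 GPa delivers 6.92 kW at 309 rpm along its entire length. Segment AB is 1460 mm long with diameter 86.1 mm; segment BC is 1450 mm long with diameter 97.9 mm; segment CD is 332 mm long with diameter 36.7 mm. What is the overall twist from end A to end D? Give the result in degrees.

1.65°

ω = 2π·309/60 = 32.36 rad/s, so T = P/ω = 6.92×10³ / 32.36 = 213.9 N·m.
J_AB = π(0.0861)⁴/32 = 5.40×10^-6 m⁴; J_BC = π(0.0979)⁴/32 = 9.02×10^-6 m⁴; J_CD = π(0.0367)⁴/32 = 1.78×10^-7 m⁴.
θ = (T/G)·Σ L_i/J_i = (213.9/17.0×10⁹)·(1.46/5.40×10^-6 + 1.45/9.02×10^-6 + 0.332/1.78×10^-7) = 0.02888 rad.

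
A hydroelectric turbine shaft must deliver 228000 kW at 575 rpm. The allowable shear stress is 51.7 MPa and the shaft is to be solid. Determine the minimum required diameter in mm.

ω = 2π·575/60 = 60.21 rad/s, so T = P/ω = 228000×10³ / 60.21 = 3.787e6 N·m.
For a solid shaft τ_max = 16T/(πd³), so d = (16T/(π τ_allow))^(1/3) = (16·3.787e6/(π·5.17×10^7))^(1/3) = 0.7198 m.

720 mm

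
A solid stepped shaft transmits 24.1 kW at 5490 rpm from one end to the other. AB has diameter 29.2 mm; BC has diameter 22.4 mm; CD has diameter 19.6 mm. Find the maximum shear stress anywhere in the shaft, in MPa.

ω = 2π·5490/60 = 574.9 rad/s, so T = P/ω = 24.1×10³ / 574.9 = 41.92 N·m.
Under the same torque, τ_max = 16T/(πd³) is largest where d is smallest — segment CD (d = 19.6 mm).
τ_max = 16·41.92/(π·(0.0196)³) = 2.835×10^7 Pa.

28.4 MPa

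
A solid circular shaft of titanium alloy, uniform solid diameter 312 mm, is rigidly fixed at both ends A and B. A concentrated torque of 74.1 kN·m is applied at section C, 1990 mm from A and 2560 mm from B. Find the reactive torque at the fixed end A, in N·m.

41700 N·m

With uniform GJ and both ends fixed, compatibility θ_AC = θ_CB gives T_A·a = T_B·b, together with T_A + T_B = T₀.
T_A = T₀·b/(a+b) = 74100·2560/4550 = 41690 N·m; T_B = 32410 N·m.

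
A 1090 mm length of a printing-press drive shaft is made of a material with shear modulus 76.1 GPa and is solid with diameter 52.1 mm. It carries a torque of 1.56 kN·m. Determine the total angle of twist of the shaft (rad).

J = πd⁴/32 = π(0.0521)⁴/32 = 7.234×10^-7 m⁴.
θ = T·L/(G·J) = 1560 × 1.09 / (76.1×10⁹ × 7.234×10^-7) = 0.03089 rad.

0.0309 rad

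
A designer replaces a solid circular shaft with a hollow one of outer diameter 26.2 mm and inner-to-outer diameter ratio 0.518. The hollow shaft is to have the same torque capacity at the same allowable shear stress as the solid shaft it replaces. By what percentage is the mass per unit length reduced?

23.1 %

Equal τ_max and T ⇒ the solid shaft needs d_s³ = d_o³(1−k⁴), so d_s = 26.2·(1−0.518⁴)^(1/3) = 25.56 mm.
Area ratio A_h/A_s = d_o²(1−k²)/d_s² = (1−k²)/(1−k⁴)^(2/3) = 0.7690.
Mass saving = 1 − 0.7690 = 23.1 %.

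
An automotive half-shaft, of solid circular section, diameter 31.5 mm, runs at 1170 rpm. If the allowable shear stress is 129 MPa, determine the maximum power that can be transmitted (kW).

97.0 kW

J = πd⁴/32 = π(0.0315)⁴/32 = 9.666×10^-8 m⁴.
T_max = τ_allow·J/r = 1.29×10^8 × 9.666×10^-8 / 0.0158 = 791.7 N·m.
ω = 2π·1170/60 = 122.5 rad/s, so P_max = T_max·ω = 9.700×10^4 W.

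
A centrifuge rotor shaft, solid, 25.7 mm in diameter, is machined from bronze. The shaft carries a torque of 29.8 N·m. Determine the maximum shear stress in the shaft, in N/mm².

8.94 N/mm²

J = πd⁴/32 = π(0.0257)⁴/32 = 4.283×10^-8 m⁴.
τ_max = T·r/J = 29.80 × 0.0129 / 4.283×10^-8 = 8.941×10^6 Pa.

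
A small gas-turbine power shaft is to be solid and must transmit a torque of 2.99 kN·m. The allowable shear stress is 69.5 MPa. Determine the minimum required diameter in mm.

60.3 mm

For a solid shaft τ_max = 16T/(πd³), so d = (16T/(π τ_allow))^(1/3) = (16·2990/(π·6.95×10^7))^(1/3) = 0.06029 m.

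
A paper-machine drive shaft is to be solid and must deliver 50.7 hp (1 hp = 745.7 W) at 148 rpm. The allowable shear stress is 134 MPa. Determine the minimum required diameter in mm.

ω = 2π·148/60 = 15.50 rad/s, so T = P/ω = 50.7×745.7 / 15.50 = 2439 N·m.
For a solid shaft τ_max = 16T/(πd³), so d = (16T/(π τ_allow))^(1/3) = (16·2439/(π·1.34×10^8))^(1/3) = 0.04526 m.

45.3 mm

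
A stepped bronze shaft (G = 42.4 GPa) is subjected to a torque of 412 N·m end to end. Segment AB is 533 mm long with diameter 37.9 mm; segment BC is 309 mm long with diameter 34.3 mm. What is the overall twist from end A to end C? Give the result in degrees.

2.73°

J_AB = π(0.0379)⁴/32 = 2.03×10^-7 m⁴; J_BC = π(0.0343)⁴/32 = 1.36×10^-7 m⁴.
θ = (T/G)·Σ L_i/J_i = (412.0/42.4×10⁹)·(0.533/2.03×10^-7 + 0.309/1.36×10^-7) = 0.04766 rad.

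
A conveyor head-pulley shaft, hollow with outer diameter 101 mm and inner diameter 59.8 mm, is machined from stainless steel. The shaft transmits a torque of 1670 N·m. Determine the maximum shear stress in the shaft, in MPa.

9.41 MPa

J = π(d_o⁴ − d_i⁴)/32 = π(0.101⁴ − 0.0598⁴)/32 = 8.961×10^-6 m⁴.
τ_max = T·r/J = 1670 × 0.0505 / 8.961×10^-6 = 9.412×10^6 Pa.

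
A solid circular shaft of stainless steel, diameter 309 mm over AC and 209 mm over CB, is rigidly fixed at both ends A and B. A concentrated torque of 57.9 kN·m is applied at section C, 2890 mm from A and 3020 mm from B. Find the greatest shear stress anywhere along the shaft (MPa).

8.33 MPa

Compatibility: T_A·a/J_AC = T_B·b/J_CB with T_A + T_B = T₀.
J_AC = 8.95×10^-4 m⁴, J_CB = 1.87×10^-4 m⁴, so T_A = T₀·(J_AC/a)/((J_AC/a)+(J_CB/b)) = 48240 N·m, T_B = 9661 N·m.
τ in each portion: τ_AC = 8.33×10^6 Pa, τ_CB = 5.39×10^6 Pa; maximum is in AC.
τ_max = T_AC·r/J = 48240·0.154/8.95×10^-4 = 8.327×10^6 Pa.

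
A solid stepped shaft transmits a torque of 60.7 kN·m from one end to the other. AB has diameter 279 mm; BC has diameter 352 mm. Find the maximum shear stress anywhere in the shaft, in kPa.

Under the same torque, τ_max = 16T/(πd³) is largest where d is smallest — segment AB (d = 279 mm).
τ_max = 16·60700/(π·(0.279)³) = 1.423×10^7 Pa.

14200 kPa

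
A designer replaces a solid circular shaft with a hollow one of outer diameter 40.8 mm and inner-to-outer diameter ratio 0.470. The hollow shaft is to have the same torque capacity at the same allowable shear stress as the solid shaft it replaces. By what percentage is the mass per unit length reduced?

Equal τ_max and T ⇒ the solid shaft needs d_s³ = d_o³(1−k⁴), so d_s = 40.8·(1−0.470⁴)^(1/3) = 40.13 mm.
Area ratio A_h/A_s = d_o²(1−k²)/d_s² = (1−k²)/(1−k⁴)^(2/3) = 0.8055.
Mass saving = 1 − 0.8055 = 19.4 %.

19.4 %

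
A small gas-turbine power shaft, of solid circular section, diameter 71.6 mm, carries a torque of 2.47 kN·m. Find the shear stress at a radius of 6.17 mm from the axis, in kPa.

5910 kPa

J = πd⁴/32 = π(0.0716)⁴/32 = 2.580×10^-6 m⁴.
Shear stress varies linearly with radius: τ = T·r/J = 2470 × 0.00617 / 2.580×10^-6 = 5.906×10^6 Pa.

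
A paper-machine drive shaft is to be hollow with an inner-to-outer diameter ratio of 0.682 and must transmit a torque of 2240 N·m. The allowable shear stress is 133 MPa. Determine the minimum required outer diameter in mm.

47.8 mm

For a hollow shaft with d_i/d_o = 0.682: τ_max = 16T/(π d_o³ (1−k⁴)), so d_o = [16T/(π τ_allow (1−k⁴))]^(1/3) = [16·2240/(π·1.33×10^8·0.7837)]^(1/3) = 0.04784 m.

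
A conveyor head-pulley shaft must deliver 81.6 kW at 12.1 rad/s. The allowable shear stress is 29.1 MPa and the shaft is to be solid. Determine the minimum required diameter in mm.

106 mm

ω = 12.1 rad/s, so T = P/ω = 81.6×10³ / 12.10 = 6744 N·m.
For a solid shaft τ_max = 16T/(πd³), so d = (16T/(π τ_allow))^(1/3) = (16·6744/(π·2.91×10^7))^(1/3) = 0.1057 m.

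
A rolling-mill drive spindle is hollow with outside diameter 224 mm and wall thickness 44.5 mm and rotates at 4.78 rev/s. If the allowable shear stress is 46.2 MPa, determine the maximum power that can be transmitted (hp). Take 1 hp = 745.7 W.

3560 hp

J = π(d_o⁴ − d_i⁴)/32 = π(0.224⁴ − 0.135⁴)/32 = 2.146×10^-4 m⁴.
T_max = τ_allow·J/r = 4.62×10^7 × 2.146×10^-4 / 0.112 = 88510 N·m.
ω = 2π·4.78 = 30.03 rad/s, so P_max = T_max·ω = 2.658×10^6 W.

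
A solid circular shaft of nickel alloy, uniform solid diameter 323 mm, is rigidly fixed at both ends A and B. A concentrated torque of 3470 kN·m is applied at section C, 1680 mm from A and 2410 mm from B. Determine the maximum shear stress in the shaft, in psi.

44800 psi

With uniform GJ and both ends fixed, compatibility θ_AC = θ_CB gives T_A·a = T_B·b, together with T_A + T_B = T₀.
T_A = T₀·b/(a+b) = 3.470e6·2410/4090 = 2.045e6 N·m; T_B = 1.425e6 N·m.
τ in each portion: τ_AC = 3.09×10^8 Pa, τ_CB = 2.15×10^8 Pa; maximum is in AC.
τ_max = T_AC·r/J = 2.045e6·0.162/1.07×10^-3 = 3.090×10^8 Pa.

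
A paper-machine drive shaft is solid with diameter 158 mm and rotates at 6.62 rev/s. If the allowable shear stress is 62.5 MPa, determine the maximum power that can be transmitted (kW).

2010 kW

J = πd⁴/32 = π(0.158)⁴/32 = 6.118×10^-5 m⁴.
T_max = τ_allow·J/r = 6.25×10^7 × 6.118×10^-5 / 0.0790 = 48400 N·m.
ω = 2π·6.62 = 41.59 rad/s, so P_max = T_max·ω = 2.013×10^6 W.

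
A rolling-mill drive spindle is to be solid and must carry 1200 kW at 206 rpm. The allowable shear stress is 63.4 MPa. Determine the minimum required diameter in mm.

ω = 2π·206/60 = 21.57 rad/s, so T = P/ω = 1200×10³ / 21.57 = 55630 N·m.
For a solid shaft τ_max = 16T/(πd³), so d = (16T/(π τ_allow))^(1/3) = (16·55630/(π·6.34×10^7))^(1/3) = 0.1647 m.

165 mm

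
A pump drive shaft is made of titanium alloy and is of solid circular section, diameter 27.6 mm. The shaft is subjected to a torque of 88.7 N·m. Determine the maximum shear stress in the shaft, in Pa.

J = πd⁴/32 = π(0.0276)⁴/32 = 5.697×10^-8 m⁴.
τ_max = T·r/J = 88.70 × 0.0138 / 5.697×10^-8 = 2.149×10^7 Pa.

2.15e7 Pa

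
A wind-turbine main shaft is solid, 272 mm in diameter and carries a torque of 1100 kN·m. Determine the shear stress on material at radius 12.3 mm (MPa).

J = πd⁴/32 = π(0.272)⁴/32 = 5.374×10^-4 m⁴.
Shear stress varies linearly with radius: τ = T·r/J = 1.100e6 × 0.0123 / 5.374×10^-4 = 2.518×10^7 Pa.

25.2 MPa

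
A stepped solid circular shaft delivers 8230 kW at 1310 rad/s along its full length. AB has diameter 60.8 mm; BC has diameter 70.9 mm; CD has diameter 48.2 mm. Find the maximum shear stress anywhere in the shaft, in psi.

41400 psi

ω = 1310 rad/s, so T = P/ω = 8230×10³ / 1310 = 6282 N·m.
Under the same torque, τ_max = 16T/(πd³) is largest where d is smallest — segment CD (d = 48.2 mm).
τ_max = 16·6282/(π·(0.0482)³) = 2.857×10^8 Pa.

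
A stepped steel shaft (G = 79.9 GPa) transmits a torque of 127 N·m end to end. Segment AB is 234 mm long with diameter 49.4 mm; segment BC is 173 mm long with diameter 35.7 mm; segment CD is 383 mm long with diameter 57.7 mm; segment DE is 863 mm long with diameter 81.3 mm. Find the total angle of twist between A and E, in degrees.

0.186°

J_AB = π(0.0494)⁴/32 = 5.85×10^-7 m⁴; J_BC = π(0.0357)⁴/32 = 1.59×10^-7 m⁴; J_CD = π(0.0577)⁴/32 = 1.09×10^-6 m⁴; J_DE = π(0.0813)⁴/32 = 4.29×10^-6 m⁴.
θ = (T/G)·Σ L_i/J_i = (127.0/79.9×10⁹)·(0.234/5.85×10^-7 + 0.173/1.59×10^-7 + 0.383/1.09×10^-6 + 0.863/4.29×10^-6) = 3.240×10^-3 rad.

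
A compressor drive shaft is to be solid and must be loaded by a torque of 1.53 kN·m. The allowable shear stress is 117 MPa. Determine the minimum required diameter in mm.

For a solid shaft τ_max = 16T/(πd³), so d = (16T/(π τ_allow))^(1/3) = (16·1530/(π·1.17×10^8))^(1/3) = 0.04053 m.

40.5 mm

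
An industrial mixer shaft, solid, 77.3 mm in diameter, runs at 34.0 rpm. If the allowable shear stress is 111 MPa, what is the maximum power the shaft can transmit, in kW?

J = πd⁴/32 = π(0.0773)⁴/32 = 3.505×10^-6 m⁴.
T_max = τ_allow·J/r = 1.11×10^8 × 3.505×10^-6 / 0.0386 = 10070 N·m.
ω = 2π·34.0/60 = 3.560 rad/s, so P_max = T_max·ω = 3.584×10^4 W.

35.8 kW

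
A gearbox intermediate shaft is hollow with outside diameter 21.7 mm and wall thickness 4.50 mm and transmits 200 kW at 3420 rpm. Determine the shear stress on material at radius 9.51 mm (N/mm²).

276 N/mm²

ω = 2π·3420/60 = 358.1 rad/s, so T = P/ω = 200×10³ / 358.1 = 558.4 N·m.
J = π(d_o⁴ − d_i⁴)/32 = π(0.0217⁴ − 0.0127⁴)/32 = 1.922×10^-8 m⁴.
Shear stress varies linearly with radius: τ = T·r/J = 558.4 × 0.00951 / 1.922×10^-8 = 2.764×10^8 Pa.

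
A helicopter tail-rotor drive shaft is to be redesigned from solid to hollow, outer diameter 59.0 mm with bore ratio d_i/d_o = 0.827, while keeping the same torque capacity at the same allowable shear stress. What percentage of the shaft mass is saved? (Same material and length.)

Equal τ_max and T ⇒ the solid shaft needs d_s³ = d_o³(1−k⁴), so d_s = 59.0·(1−0.827⁴)^(1/3) = 47.81 mm.
Area ratio A_h/A_s = d_o²(1−k²)/d_s² = (1−k²)/(1−k⁴)^(2/3) = 0.4813.
Mass saving = 1 − 0.4813 = 51.9 %.

51.9 %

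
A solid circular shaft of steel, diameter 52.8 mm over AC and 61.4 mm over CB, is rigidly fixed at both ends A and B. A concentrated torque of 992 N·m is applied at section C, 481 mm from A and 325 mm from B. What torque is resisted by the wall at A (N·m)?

268 N·m

Compatibility: T_A·a/J_AC = T_B·b/J_CB with T_A + T_B = T₀.
J_AC = 7.63×10^-7 m⁴, J_CB = 1.40×10^-6 m⁴, so T_A = T₀·(J_AC/a)/((J_AC/a)+(J_CB/b)) = 267.6 N·m, T_B = 724.4 N·m.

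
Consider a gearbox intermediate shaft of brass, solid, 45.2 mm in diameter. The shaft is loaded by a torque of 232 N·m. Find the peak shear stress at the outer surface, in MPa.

12.8 MPa

J = πd⁴/32 = π(0.0452)⁴/32 = 4.098×10^-7 m⁴.
τ_max = T·r/J = 232.0 × 0.0226 / 4.098×10^-7 = 1.280×10^7 Pa.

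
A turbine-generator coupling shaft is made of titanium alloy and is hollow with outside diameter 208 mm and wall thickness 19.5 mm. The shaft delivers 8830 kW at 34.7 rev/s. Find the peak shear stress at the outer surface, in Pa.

ω = 2π·34.7 = 218.0 rad/s, so T = P/ω = 8830×10³ / 218.0 = 40500 N·m.
J = π(d_o⁴ − d_i⁴)/32 = π(0.208⁴ − 0.169⁴)/32 = 1.037×10^-4 m⁴.
τ_max = T·r/J = 40500 × 0.104 / 1.037×10^-4 = 4.063×10^7 Pa.

4.06e7 Pa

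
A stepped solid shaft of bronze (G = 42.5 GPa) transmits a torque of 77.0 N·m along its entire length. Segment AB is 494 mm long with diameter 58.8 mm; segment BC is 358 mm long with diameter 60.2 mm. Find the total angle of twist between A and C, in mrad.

J_AB = π(0.0588)⁴/32 = 1.17×10^-6 m⁴; J_BC = π(0.0602)⁴/32 = 1.29×10^-6 m⁴.
θ = (T/G)·Σ L_i/J_i = (77.00/42.5×10⁹)·(0.494/1.17×10^-6 + 0.358/1.29×10^-6) = 1.266×10^-3 rad.

1.27 mrad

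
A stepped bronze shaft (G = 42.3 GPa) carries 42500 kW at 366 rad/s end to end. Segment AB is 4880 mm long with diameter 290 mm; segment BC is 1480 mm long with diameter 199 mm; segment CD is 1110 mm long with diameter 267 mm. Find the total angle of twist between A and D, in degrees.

2.97°

ω = 366 rad/s, so T = P/ω = 42500×10³ / 366.0 = 116100 N·m.
J_AB = π(0.290)⁴/32 = 6.94×10^-4 m⁴; J_BC = π(0.199)⁴/32 = 1.54×10^-4 m⁴; J_CD = π(0.267)⁴/32 = 4.99×10^-4 m⁴.
θ = (T/G)·Σ L_i/J_i = (116100/42.3×10⁹)·(4.88/6.94×10^-4 + 1.48/1.54×10^-4 + 1.11/4.99×10^-4) = 0.05179 rad.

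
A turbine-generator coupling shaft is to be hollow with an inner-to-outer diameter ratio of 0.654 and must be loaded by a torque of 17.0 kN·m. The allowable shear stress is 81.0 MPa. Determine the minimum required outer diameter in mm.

For a hollow shaft with d_i/d_o = 0.654: τ_max = 16T/(π d_o³ (1−k⁴)), so d_o = [16T/(π τ_allow (1−k⁴))]^(1/3) = [16·17000/(π·8.10×10^7·0.8171)]^(1/3) = 0.1094 m.

109 mm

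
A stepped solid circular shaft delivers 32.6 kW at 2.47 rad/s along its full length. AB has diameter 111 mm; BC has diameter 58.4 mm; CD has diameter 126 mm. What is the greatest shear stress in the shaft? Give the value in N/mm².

337 N/mm²

ω = 2.47 rad/s, so T = P/ω = 32.6×10³ / 2.470 = 13200 N·m.
Under the same torque, τ_max = 16T/(πd³) is largest where d is smallest — segment BC (d = 58.4 mm).
τ_max = 16·13200/(π·(0.0584)³) = 3.375×10^8 Pa.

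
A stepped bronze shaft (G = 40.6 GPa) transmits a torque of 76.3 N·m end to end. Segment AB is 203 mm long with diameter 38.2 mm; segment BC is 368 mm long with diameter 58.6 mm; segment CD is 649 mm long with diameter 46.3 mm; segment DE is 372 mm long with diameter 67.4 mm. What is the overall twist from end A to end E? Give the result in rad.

J_AB = π(0.0382)⁴/32 = 2.09×10^-7 m⁴; J_BC = π(0.0586)⁴/32 = 1.16×10^-6 m⁴; J_CD = π(0.0463)⁴/32 = 4.51×10^-7 m⁴; J_DE = π(0.0674)⁴/32 = 2.03×10^-6 m⁴.
θ = (T/G)·Σ L_i/J_i = (76.30/40.6×10⁹)·(0.203/2.09×10^-7 + 0.368/1.16×10^-6 + 0.649/4.51×10^-7 + 0.372/2.03×10^-6) = 5.471×10^-3 rad.

0.00547 rad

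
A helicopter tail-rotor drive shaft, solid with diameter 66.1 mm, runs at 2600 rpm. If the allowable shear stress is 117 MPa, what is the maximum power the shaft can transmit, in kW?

J = πd⁴/32 = π(0.0661)⁴/32 = 1.874×10^-6 m⁴.
T_max = τ_allow·J/r = 1.17×10^8 × 1.874×10^-6 / 0.0330 = 6635 N·m.
ω = 2π·2600/60 = 272.3 rad/s, so P_max = T_max·ω = 1.806×10^6 W.

1810 kW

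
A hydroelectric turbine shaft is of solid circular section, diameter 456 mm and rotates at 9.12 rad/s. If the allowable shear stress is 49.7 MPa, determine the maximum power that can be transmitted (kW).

J = πd⁴/32 = π(0.456)⁴/32 = 4.245×10^-3 m⁴.
T_max = τ_allow·J/r = 4.97×10^7 × 4.245×10^-3 / 0.228 = 925300 N·m.
ω = 9.12 rad/s, so P_max = T_max·ω = 8.439×10^6 W.

8440 kW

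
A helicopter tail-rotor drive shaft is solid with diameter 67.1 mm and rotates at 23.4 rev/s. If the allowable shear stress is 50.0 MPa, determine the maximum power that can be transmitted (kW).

J = πd⁴/32 = π(0.0671)⁴/32 = 1.990×10^-6 m⁴.
T_max = τ_allow·J/r = 5.00×10^7 × 1.990×10^-6 / 0.0335 = 2966 N·m.
ω = 2π·23.4 = 147.0 rad/s, so P_max = T_max·ω = 4.361×10^5 W.

436 kW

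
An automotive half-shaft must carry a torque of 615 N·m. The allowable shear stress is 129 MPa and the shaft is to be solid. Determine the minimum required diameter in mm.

29.0 mm

For a solid shaft τ_max = 16T/(πd³), so d = (16T/(π τ_allow))^(1/3) = (16·615.0/(π·1.29×10^8))^(1/3) = 0.02896 m.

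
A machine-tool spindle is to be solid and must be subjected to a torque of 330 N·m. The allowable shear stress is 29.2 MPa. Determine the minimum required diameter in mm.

38.6 mm

For a solid shaft τ_max = 16T/(πd³), so d = (16T/(π τ_allow))^(1/3) = (16·330.0/(π·2.92×10^7))^(1/3) = 0.03861 m.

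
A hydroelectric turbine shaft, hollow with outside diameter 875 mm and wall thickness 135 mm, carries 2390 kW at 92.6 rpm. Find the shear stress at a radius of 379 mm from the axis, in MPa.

ω = 2π·92.6/60 = 9.697 rad/s, so T = P/ω = 2390×10³ / 9.697 = 246500 N·m.
J = π(d_o⁴ − d_i⁴)/32 = π(0.875⁴ − 0.605⁴)/32 = 0.04440 m⁴.
Shear stress varies linearly with radius: τ = T·r/J = 246500 × 0.379 / 0.04440 = 2.104×10^6 Pa.

2.10 MPa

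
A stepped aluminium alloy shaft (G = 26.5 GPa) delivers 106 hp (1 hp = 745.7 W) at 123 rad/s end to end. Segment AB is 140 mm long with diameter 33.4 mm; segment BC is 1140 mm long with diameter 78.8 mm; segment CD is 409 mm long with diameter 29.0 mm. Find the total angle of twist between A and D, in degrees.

ω = 123 rad/s, so T = P/ω = 106×745.7 / 123.0 = 642.6 N·m.
J_AB = π(0.0334)⁴/32 = 1.22×10^-7 m⁴; J_BC = π(0.0788)⁴/32 = 3.79×10^-6 m⁴; J_CD = π(0.0290)⁴/32 = 6.94×10^-8 m⁴.
θ = (T/G)·Σ L_i/J_i = (642.6/26.5×10⁹)·(0.140/1.22×10^-7 + 1.14/3.79×10^-6 + 0.409/6.94×10^-8) = 0.1779 rad.

10.2°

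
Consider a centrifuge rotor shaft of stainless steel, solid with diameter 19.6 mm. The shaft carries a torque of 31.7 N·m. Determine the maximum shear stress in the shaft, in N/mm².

21.4 N/mm²

J = πd⁴/32 = π(0.0196)⁴/32 = 1.449×10^-8 m⁴.
τ_max = T·r/J = 31.70 × 0.00980 / 1.449×10^-8 = 2.144×10^7 Pa.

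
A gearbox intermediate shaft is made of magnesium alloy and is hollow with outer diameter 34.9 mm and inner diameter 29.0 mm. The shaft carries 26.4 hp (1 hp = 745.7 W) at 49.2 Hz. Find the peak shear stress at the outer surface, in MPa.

14.6 MPa

ω = 2π·49.2 = 309.1 rad/s, so T = P/ω = 26.4×745.7 / 309.1 = 63.68 N·m.
J = π(d_o⁴ − d_i⁴)/32 = π(0.0349⁴ − 0.0290⁴)/32 = 7.621×10^-8 m⁴.
τ_max = T·r/J = 63.68 × 0.0175 / 7.621×10^-8 = 1.458×10^7 Pa.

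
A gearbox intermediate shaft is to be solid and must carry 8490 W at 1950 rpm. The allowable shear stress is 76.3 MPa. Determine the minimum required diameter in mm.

ω = 2π·1950/60 = 204.2 rad/s, so T = P/ω = 8490 / 204.2 = 41.58 N·m.
For a solid shaft τ_max = 16T/(πd³), so d = (16T/(π τ_allow))^(1/3) = (16·41.58/(π·7.63×10^7))^(1/3) = 0.01405 m.

14.1 mm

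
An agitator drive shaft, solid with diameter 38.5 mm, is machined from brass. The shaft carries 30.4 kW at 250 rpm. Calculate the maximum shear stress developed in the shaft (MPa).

104 MPa

ω = 2π·250/60 = 26.18 rad/s, so T = P/ω = 30.4×10³ / 26.18 = 1161 N·m.
J = πd⁴/32 = π(0.0385)⁴/32 = 2.157×10^-7 m⁴.
τ_max = T·r/J = 1161 × 0.0192 / 2.157×10^-7 = 1.036×10^8 Pa.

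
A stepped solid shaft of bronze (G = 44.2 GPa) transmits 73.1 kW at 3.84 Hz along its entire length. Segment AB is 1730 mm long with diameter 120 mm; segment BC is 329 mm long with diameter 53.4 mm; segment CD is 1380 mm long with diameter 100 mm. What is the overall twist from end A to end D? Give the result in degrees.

2.50°

ω = 2π·3.84 = 24.13 rad/s, so T = P/ω = 73.1×10³ / 24.13 = 3030 N·m.
J_AB = π(0.120)⁴/32 = 2.04×10^-5 m⁴; J_BC = π(0.0534)⁴/32 = 7.98×10^-7 m⁴; J_CD = π(0.100)⁴/32 = 9.82×10^-6 m⁴.
θ = (T/G)·Σ L_i/J_i = (3030/44.2×10⁹)·(1.73/2.04×10^-5 + 0.329/7.98×10^-7 + 1.38/9.82×10^-6) = 0.04371 rad.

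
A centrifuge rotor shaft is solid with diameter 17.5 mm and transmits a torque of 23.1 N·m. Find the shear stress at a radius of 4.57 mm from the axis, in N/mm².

11.5 N/mm²

J = πd⁴/32 = π(0.0175)⁴/32 = 9.208×10^-9 m⁴.
Shear stress varies linearly with radius: τ = T·r/J = 23.10 × 0.00457 / 9.208×10^-9 = 1.147×10^7 Pa.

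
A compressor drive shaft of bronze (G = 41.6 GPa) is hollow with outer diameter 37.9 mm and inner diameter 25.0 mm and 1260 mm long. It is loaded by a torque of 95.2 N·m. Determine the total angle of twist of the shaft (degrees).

1.01°

J = π(d_o⁴ − d_i⁴)/32 = π(0.0379⁴ − 0.0250⁴)/32 = 1.642×10^-7 m⁴.
θ = T·L/(G·J) = 95.20 × 1.26 / (41.6×10⁹ × 1.642×10^-7) = 0.01756 rad.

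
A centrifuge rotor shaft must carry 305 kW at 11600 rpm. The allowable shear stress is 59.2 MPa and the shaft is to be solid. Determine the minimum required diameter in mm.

ω = 2π·11600/60 = 1215 rad/s, so T = P/ω = 305×10³ / 1215 = 251.1 N·m.
For a solid shaft τ_max = 16T/(πd³), so d = (16T/(π τ_allow))^(1/3) = (16·251.1/(π·5.92×10^7))^(1/3) = 0.02785 m.

27.8 mm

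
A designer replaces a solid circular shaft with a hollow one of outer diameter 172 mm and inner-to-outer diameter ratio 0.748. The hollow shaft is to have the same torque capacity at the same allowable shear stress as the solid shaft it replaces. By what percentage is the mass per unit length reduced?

Equal τ_max and T ⇒ the solid shaft needs d_s³ = d_o³(1−k⁴), so d_s = 172·(1−0.748⁴)^(1/3) = 151.8 mm.
Area ratio A_h/A_s = d_o²(1−k²)/d_s² = (1−k²)/(1−k⁴)^(2/3) = 0.5658.
Mass saving = 1 − 0.5658 = 43.4 %.

43.4 %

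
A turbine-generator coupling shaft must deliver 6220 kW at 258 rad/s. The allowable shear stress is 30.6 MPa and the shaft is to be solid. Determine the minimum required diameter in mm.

ω = 258 rad/s, so T = P/ω = 6220×10³ / 258.0 = 24110 N·m.
For a solid shaft τ_max = 16T/(πd³), so d = (16T/(π τ_allow))^(1/3) = (16·24110/(π·3.06×10^7))^(1/3) = 0.1589 m.

159 mm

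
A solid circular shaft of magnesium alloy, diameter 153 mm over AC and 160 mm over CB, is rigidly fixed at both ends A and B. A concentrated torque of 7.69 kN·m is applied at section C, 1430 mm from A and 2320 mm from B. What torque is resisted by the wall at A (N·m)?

4430 N·m

Compatibility: T_A·a/J_AC = T_B·b/J_CB with T_A + T_B = T₀.
J_AC = 5.38×10^-5 m⁴, J_CB = 6.43×10^-5 m⁴, so T_A = T₀·(J_AC/a)/((J_AC/a)+(J_CB/b)) = 4427 N·m, T_B = 3263 N·m.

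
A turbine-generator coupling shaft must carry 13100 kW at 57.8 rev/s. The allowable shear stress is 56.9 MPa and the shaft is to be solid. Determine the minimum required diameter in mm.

ω = 2π·57.8 = 363.2 rad/s, so T = P/ω = 13100×10³ / 363.2 = 36070 N·m.
For a solid shaft τ_max = 16T/(πd³), so d = (16T/(π τ_allow))^(1/3) = (16·36070/(π·5.69×10^7))^(1/3) = 0.1478 m.

148 mm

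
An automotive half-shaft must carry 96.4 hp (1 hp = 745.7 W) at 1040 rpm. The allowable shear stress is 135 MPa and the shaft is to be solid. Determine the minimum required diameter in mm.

ω = 2π·1040/60 = 108.9 rad/s, so T = P/ω = 96.4×745.7 / 108.9 = 660.1 N·m.
For a solid shaft τ_max = 16T/(πd³), so d = (16T/(π τ_allow))^(1/3) = (16·660.1/(π·1.35×10^8))^(1/3) = 0.02920 m.

29.2 mm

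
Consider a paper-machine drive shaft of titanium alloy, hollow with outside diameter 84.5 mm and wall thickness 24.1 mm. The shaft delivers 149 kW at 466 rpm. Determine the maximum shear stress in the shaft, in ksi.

3.87 ksi

ω = 2π·466/60 = 48.80 rad/s, so T = P/ω = 149×10³ / 48.80 = 3053 N·m.
J = π(d_o⁴ − d_i⁴)/32 = π(0.0845⁴ − 0.0363⁴)/32 = 4.835×10^-6 m⁴.
τ_max = T·r/J = 3053 × 0.0423 / 4.835×10^-6 = 2.668×10^7 Pa.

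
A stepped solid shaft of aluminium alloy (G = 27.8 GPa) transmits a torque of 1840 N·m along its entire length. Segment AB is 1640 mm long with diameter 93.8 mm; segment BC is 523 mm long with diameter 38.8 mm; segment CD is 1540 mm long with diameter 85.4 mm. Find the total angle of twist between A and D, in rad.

J_AB = π(0.0938)⁴/32 = 7.60×10^-6 m⁴; J_BC = π(0.0388)⁴/32 = 2.22×10^-7 m⁴; J_CD = π(0.0854)⁴/32 = 5.22×10^-6 m⁴.
θ = (T/G)·Σ L_i/J_i = (1840/27.8×10⁹)·(1.64/7.60×10^-6 + 0.523/2.22×10^-7 + 1.54/5.22×10^-6) = 0.1894 rad.

0.189 rad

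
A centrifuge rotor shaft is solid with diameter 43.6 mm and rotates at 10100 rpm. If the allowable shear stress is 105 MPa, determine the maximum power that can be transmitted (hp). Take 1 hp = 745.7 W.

J = πd⁴/32 = π(0.0436)⁴/32 = 3.548×10^-7 m⁴.
T_max = τ_allow·J/r = 1.05×10^8 × 3.548×10^-7 / 0.0218 = 1709 N·m.
ω = 2π·10100/60 = 1058 rad/s, so P_max = T_max·ω = 1.807×10^6 W.

2420 hp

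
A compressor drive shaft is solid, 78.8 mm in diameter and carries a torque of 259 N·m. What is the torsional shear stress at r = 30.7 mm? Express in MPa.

2.10 MPa

J = πd⁴/32 = π(0.0788)⁴/32 = 3.785×10^-6 m⁴.
Shear stress varies linearly with radius: τ = T·r/J = 259.0 × 0.0307 / 3.785×10^-6 = 2.101×10^6 Pa.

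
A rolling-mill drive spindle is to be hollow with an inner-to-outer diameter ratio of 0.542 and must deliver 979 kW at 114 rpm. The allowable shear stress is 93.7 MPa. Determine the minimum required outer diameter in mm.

170 mm

ω = 2π·114/60 = 11.94 rad/s, so T = P/ω = 979×10³ / 11.94 = 82010 N·m.
For a hollow shaft with d_i/d_o = 0.542: τ_max = 16T/(π d_o³ (1−k⁴)), so d_o = [16T/(π τ_allow (1−k⁴))]^(1/3) = [16·82010/(π·9.37×10^7·0.9137)]^(1/3) = 0.1696 m.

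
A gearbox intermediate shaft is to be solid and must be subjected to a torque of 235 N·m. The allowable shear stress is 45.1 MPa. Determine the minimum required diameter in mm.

For a solid shaft τ_max = 16T/(πd³), so d = (16T/(π τ_allow))^(1/3) = (16·235.0/(π·4.51×10^7))^(1/3) = 0.02983 m.

29.8 mm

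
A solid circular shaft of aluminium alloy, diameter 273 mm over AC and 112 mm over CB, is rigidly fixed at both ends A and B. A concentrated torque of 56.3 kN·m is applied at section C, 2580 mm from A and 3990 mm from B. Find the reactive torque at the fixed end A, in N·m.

Compatibility: T_A·a/J_AC = T_B·b/J_CB with T_A + T_B = T₀.
J_AC = 5.45×10^-4 m⁴, J_CB = 1.54×10^-5 m⁴, so T_A = T₀·(J_AC/a)/((J_AC/a)+(J_CB/b)) = 55290 N·m, T_B = 1013 N·m.

55300 N·m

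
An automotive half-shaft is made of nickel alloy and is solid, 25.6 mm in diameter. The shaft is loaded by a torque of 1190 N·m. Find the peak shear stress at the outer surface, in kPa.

J = πd⁴/32 = π(0.0256)⁴/32 = 4.217×10^-8 m⁴.
τ_max = T·r/J = 1190 × 0.0128 / 4.217×10^-8 = 3.612×10^8 Pa.

361000 kPa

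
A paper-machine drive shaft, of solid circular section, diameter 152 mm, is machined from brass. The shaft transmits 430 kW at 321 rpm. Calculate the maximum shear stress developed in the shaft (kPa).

ω = 2π·321/60 = 33.62 rad/s, so T = P/ω = 430×10³ / 33.62 = 12790 N·m.
J = πd⁴/32 = π(0.152)⁴/32 = 5.241×10^-5 m⁴.
τ_max = T·r/J = 12790 × 0.0760 / 5.241×10^-5 = 1.855×10^7 Pa.

18600 kPa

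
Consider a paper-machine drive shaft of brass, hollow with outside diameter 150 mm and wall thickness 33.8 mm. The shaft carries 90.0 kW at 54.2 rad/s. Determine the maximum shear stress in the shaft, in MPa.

ω = 54.2 rad/s, so T = P/ω = 90.0×10³ / 54.20 = 1661 N·m.
J = π(d_o⁴ − d_i⁴)/32 = π(0.150⁴ − 0.0824⁴)/32 = 4.518×10^-5 m⁴.
τ_max = T·r/J = 1661 × 0.0750 / 4.518×10^-5 = 2.757×10^6 Pa.

2.76 MPa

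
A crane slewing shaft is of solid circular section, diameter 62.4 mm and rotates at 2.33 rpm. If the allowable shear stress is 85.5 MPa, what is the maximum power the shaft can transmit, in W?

J = πd⁴/32 = π(0.0624)⁴/32 = 1.488×10^-6 m⁴.
T_max = τ_allow·J/r = 8.55×10^7 × 1.488×10^-6 / 0.0312 = 4079 N·m.
ω = 2π·2.33/60 = 0.2440 rad/s, so P_max = T_max·ω = 995.3 W.

995 W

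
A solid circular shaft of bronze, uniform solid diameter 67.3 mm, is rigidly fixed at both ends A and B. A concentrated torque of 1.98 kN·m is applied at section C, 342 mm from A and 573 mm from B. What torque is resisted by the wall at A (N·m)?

With uniform GJ and both ends fixed, compatibility θ_AC = θ_CB gives T_A·a = T_B·b, together with T_A + T_B = T₀.
T_A = T₀·b/(a+b) = 1980·573/915.0 = 1240 N·m; T_B = 740.1 N·m.

1240 N·m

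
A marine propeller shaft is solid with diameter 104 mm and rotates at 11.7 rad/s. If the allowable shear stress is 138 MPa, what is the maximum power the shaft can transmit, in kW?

J = πd⁴/32 = π(0.104)⁴/32 = 1.149×10^-5 m⁴.
T_max = τ_allow·J/r = 1.38×10^8 × 1.149×10^-5 / 0.0520 = 30480 N·m.
ω = 11.7 rad/s, so P_max = T_max·ω = 3.566×10^5 W.

357 kW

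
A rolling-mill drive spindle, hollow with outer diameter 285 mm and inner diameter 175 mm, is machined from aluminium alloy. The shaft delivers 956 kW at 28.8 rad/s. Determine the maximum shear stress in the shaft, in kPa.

ω = 28.8 rad/s, so T = P/ω = 956×10³ / 28.80 = 33190 N·m.
J = π(d_o⁴ − d_i⁴)/32 = π(0.285⁴ − 0.175⁴)/32 = 5.556×10^-4 m⁴.
τ_max = T·r/J = 33190 × 0.142 / 5.556×10^-4 = 8.513×10^6 Pa.

8510 kPa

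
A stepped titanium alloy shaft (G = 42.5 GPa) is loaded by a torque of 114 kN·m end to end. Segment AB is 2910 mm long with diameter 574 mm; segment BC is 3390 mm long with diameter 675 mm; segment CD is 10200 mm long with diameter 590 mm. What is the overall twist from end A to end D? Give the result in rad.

J_AB = π(0.574)⁴/32 = 0.0107 m⁴; J_BC = π(0.675)⁴/32 = 0.0204 m⁴; J_CD = π(0.590)⁴/32 = 0.0119 m⁴.
θ = (T/G)·Σ L_i/J_i = (114000/42.5×10⁹)·(2.91/0.0107 + 3.39/0.0204 + 10.2/0.0119) = 3.478×10^-3 rad.

0.00348 rad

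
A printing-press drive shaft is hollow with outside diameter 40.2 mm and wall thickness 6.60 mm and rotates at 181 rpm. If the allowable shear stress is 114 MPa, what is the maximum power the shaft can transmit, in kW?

J = π(d_o⁴ − d_i⁴)/32 = π(0.0402⁴ − 0.0270⁴)/32 = 2.042×10^-7 m⁴.
T_max = τ_allow·J/r = 1.14×10^8 × 2.042×10^-7 / 0.0201 = 1158 N·m.
ω = 2π·181/60 = 18.95 rad/s, so P_max = T_max·ω = 2.195×10^4 W.

22.0 kW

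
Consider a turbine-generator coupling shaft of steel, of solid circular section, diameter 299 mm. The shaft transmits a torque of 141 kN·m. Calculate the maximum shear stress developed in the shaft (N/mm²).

26.9 N/mm²

J = πd⁴/32 = π(0.299)⁴/32 = 7.847×10^-4 m⁴.
τ_max = T·r/J = 141000 × 0.149 / 7.847×10^-4 = 2.686×10^7 Pa.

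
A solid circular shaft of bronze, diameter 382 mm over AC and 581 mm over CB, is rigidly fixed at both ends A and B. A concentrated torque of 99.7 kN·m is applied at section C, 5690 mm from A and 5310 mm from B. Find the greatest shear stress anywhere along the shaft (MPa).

2.20 MPa

Compatibility: T_A·a/J_AC = T_B·b/J_CB with T_A + T_B = T₀.
J_AC = 2.09×10^-3 m⁴, J_CB = 0.0112 m⁴, so T_A = T₀·(J_AC/a)/((J_AC/a)+(J_CB/b)) = 14810 N·m, T_B = 84890 N·m.
τ in each portion: τ_AC = 1.35×10^6 Pa, τ_CB = 2.20×10^6 Pa; maximum is in CB.
τ_max = T_CB·r/J = 84890·0.290/0.0112 = 2.205×10^6 Pa.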